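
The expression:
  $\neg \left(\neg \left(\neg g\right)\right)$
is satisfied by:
  {g: False}


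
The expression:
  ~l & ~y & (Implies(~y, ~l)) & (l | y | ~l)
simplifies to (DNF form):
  ~l & ~y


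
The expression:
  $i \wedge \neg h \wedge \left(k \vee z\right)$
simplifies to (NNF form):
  $i \wedge \neg h \wedge \left(k \vee z\right)$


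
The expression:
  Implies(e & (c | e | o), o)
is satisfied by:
  {o: True, e: False}
  {e: False, o: False}
  {e: True, o: True}


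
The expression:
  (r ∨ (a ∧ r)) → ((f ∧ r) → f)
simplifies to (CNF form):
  True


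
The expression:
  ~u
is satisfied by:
  {u: False}


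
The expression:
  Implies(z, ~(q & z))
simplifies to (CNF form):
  ~q | ~z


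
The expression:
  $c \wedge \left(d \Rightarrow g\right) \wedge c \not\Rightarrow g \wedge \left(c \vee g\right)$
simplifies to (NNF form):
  $c \wedge \neg d \wedge \neg g$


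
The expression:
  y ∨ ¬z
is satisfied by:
  {y: True, z: False}
  {z: False, y: False}
  {z: True, y: True}


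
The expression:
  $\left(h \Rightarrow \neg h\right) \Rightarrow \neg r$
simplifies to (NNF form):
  $h \vee \neg r$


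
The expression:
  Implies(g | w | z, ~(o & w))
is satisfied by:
  {w: False, o: False}
  {o: True, w: False}
  {w: True, o: False}


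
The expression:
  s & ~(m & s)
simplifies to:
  s & ~m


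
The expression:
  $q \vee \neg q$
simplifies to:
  $\text{True}$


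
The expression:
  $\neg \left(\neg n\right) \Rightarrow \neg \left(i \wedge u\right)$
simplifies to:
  $\neg i \vee \neg n \vee \neg u$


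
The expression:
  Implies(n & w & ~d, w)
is always true.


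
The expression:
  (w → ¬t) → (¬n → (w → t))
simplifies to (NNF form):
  n ∨ t ∨ ¬w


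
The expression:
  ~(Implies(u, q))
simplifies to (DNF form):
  u & ~q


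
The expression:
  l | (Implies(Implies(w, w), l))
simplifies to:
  l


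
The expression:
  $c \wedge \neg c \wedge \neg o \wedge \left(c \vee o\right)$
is never true.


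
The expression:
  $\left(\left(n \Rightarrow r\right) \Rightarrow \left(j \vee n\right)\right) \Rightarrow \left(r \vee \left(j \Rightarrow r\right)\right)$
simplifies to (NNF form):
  $r \vee \neg j$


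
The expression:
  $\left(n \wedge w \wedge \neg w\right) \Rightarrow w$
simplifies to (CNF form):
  $\text{True}$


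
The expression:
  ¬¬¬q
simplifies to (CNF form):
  ¬q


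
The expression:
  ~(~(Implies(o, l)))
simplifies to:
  l | ~o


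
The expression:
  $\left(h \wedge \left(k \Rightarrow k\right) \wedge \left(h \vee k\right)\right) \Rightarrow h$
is always true.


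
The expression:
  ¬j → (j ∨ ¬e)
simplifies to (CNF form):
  j ∨ ¬e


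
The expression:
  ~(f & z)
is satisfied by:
  {z: False, f: False}
  {f: True, z: False}
  {z: True, f: False}


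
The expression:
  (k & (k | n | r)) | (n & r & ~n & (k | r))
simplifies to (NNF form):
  k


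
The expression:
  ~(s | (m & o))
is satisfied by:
  {m: False, s: False, o: False}
  {o: True, m: False, s: False}
  {m: True, o: False, s: False}


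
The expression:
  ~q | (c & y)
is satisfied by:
  {y: True, c: True, q: False}
  {y: True, c: False, q: False}
  {c: True, y: False, q: False}
  {y: False, c: False, q: False}
  {y: True, q: True, c: True}


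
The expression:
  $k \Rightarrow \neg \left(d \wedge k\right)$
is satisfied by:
  {k: False, d: False}
  {d: True, k: False}
  {k: True, d: False}


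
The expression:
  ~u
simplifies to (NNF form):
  ~u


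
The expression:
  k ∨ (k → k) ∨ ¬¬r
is always true.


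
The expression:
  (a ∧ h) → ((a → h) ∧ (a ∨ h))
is always true.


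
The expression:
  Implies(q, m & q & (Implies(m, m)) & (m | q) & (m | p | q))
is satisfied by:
  {m: True, q: False}
  {q: False, m: False}
  {q: True, m: True}


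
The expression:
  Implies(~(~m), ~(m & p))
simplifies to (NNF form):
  ~m | ~p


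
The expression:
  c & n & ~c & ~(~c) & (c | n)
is never true.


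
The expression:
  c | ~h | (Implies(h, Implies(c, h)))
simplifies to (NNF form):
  True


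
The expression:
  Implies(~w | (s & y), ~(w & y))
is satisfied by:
  {s: False, y: False, w: False}
  {w: True, s: False, y: False}
  {y: True, s: False, w: False}
  {w: True, y: True, s: False}
  {s: True, w: False, y: False}
  {w: True, s: True, y: False}
  {y: True, s: True, w: False}


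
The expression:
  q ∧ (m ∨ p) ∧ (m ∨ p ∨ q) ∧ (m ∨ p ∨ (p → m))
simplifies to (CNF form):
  q ∧ (m ∨ p)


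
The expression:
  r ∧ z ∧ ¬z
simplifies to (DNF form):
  False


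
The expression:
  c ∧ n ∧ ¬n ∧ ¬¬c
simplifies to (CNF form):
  False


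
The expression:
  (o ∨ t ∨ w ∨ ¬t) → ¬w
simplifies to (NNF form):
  ¬w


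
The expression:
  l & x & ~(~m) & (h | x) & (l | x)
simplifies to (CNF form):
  l & m & x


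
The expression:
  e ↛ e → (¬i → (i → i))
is always true.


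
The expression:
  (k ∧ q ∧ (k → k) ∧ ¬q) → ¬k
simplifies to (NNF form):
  True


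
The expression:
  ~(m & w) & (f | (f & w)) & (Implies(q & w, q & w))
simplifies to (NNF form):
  f & (~m | ~w)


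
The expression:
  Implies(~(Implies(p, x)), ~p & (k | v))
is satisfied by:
  {x: True, p: False}
  {p: False, x: False}
  {p: True, x: True}


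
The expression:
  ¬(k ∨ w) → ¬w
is always true.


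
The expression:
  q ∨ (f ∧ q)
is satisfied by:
  {q: True}


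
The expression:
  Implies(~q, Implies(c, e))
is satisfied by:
  {q: True, e: True, c: False}
  {q: True, c: False, e: False}
  {e: True, c: False, q: False}
  {e: False, c: False, q: False}
  {q: True, e: True, c: True}
  {q: True, c: True, e: False}
  {e: True, c: True, q: False}


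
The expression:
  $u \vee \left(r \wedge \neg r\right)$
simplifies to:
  $u$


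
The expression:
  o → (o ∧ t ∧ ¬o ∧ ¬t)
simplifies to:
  ¬o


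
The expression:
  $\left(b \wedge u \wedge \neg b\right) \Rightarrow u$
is always true.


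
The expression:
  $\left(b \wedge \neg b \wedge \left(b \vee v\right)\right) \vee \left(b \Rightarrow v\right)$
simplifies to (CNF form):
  $v \vee \neg b$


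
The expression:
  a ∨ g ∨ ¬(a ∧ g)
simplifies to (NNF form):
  True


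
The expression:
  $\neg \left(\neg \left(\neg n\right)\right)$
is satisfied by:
  {n: False}


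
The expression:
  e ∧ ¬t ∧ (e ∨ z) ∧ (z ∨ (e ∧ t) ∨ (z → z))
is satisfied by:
  {e: True, t: False}


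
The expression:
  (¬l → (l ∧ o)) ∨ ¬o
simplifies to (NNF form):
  l ∨ ¬o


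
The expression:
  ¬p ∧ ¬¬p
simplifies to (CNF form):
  False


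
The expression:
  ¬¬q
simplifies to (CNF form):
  q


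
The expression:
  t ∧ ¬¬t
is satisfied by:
  {t: True}


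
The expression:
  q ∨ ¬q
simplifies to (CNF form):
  True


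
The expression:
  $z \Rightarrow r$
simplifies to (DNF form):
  $r \vee \neg z$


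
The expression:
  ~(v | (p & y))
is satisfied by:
  {v: False, p: False, y: False}
  {y: True, v: False, p: False}
  {p: True, v: False, y: False}


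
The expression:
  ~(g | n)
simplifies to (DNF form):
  ~g & ~n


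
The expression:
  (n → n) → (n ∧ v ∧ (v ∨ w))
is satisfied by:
  {n: True, v: True}


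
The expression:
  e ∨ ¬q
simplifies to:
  e ∨ ¬q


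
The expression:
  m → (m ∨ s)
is always true.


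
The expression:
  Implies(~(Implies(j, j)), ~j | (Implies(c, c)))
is always true.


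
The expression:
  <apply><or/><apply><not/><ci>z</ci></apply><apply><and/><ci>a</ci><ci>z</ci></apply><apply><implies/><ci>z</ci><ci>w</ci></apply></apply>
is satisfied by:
  {a: True, w: True, z: False}
  {a: True, w: False, z: False}
  {w: True, a: False, z: False}
  {a: False, w: False, z: False}
  {a: True, z: True, w: True}
  {a: True, z: True, w: False}
  {z: True, w: True, a: False}


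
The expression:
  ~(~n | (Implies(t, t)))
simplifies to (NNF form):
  False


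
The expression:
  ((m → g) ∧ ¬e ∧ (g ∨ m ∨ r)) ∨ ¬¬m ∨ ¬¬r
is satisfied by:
  {r: True, m: True, g: True, e: False}
  {r: True, m: True, g: False, e: False}
  {r: True, m: True, e: True, g: True}
  {r: True, m: True, e: True, g: False}
  {r: True, g: True, e: False, m: False}
  {r: True, g: False, e: False, m: False}
  {r: True, e: True, g: True, m: False}
  {r: True, e: True, g: False, m: False}
  {m: True, g: True, e: False, r: False}
  {m: True, g: False, e: False, r: False}
  {m: True, e: True, g: True, r: False}
  {m: True, e: True, g: False, r: False}
  {g: True, m: False, e: False, r: False}


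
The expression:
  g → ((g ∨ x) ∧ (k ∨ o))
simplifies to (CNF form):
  k ∨ o ∨ ¬g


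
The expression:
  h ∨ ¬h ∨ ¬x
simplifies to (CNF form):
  True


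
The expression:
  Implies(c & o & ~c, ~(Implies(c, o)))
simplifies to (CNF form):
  True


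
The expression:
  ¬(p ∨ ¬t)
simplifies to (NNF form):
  t ∧ ¬p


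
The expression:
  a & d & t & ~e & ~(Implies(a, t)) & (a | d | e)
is never true.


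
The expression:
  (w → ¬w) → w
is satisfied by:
  {w: True}


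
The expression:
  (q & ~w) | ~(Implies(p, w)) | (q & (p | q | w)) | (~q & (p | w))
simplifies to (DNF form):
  p | q | w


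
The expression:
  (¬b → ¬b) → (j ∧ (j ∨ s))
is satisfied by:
  {j: True}


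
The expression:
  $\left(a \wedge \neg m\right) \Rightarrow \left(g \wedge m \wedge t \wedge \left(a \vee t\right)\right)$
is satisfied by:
  {m: True, a: False}
  {a: False, m: False}
  {a: True, m: True}


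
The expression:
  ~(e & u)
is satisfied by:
  {u: False, e: False}
  {e: True, u: False}
  {u: True, e: False}


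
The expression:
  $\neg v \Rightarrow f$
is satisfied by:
  {v: True, f: True}
  {v: True, f: False}
  {f: True, v: False}


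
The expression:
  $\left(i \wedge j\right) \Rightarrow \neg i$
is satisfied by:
  {i: False, j: False}
  {j: True, i: False}
  {i: True, j: False}


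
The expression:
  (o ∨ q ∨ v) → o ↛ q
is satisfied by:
  {o: True, q: False, v: False}
  {q: False, v: False, o: False}
  {o: True, v: True, q: False}


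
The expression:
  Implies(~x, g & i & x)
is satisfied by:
  {x: True}


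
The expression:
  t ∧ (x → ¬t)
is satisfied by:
  {t: True, x: False}


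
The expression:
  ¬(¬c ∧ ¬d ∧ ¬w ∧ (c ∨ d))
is always true.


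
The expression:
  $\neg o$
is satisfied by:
  {o: False}


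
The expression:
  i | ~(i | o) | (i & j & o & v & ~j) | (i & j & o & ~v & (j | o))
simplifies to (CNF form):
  i | ~o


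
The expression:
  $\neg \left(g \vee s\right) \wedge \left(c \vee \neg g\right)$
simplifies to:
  $\neg g \wedge \neg s$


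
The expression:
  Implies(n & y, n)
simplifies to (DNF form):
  True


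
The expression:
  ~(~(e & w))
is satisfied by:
  {e: True, w: True}


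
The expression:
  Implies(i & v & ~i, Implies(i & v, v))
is always true.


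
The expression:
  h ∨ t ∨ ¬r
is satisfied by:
  {t: True, h: True, r: False}
  {t: True, h: False, r: False}
  {h: True, t: False, r: False}
  {t: False, h: False, r: False}
  {r: True, t: True, h: True}
  {r: True, t: True, h: False}
  {r: True, h: True, t: False}


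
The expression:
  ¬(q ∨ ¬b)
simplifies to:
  b ∧ ¬q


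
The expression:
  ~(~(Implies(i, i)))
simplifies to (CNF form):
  True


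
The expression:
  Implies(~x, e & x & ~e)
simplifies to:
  x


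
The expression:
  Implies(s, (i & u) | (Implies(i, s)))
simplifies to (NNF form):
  True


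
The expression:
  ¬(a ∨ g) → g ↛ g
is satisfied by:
  {a: True, g: True}
  {a: True, g: False}
  {g: True, a: False}


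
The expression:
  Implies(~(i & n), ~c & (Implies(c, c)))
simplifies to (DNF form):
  ~c | (i & n)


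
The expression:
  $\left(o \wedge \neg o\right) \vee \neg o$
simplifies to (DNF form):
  $\neg o$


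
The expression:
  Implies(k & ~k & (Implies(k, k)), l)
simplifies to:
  True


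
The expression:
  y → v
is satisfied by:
  {v: True, y: False}
  {y: False, v: False}
  {y: True, v: True}


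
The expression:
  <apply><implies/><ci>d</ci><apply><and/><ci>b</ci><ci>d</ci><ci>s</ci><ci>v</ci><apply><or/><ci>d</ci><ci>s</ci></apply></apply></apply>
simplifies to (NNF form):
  <apply><or/><apply><not/><ci>d</ci></apply><apply><and/><ci>b</ci><ci>s</ci><ci>v</ci></apply></apply>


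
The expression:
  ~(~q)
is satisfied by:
  {q: True}


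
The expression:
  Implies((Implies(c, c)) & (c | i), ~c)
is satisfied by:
  {c: False}


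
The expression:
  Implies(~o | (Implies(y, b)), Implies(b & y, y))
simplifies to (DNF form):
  True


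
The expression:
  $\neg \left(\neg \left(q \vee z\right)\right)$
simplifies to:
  $q \vee z$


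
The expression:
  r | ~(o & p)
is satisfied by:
  {r: True, p: False, o: False}
  {p: False, o: False, r: False}
  {r: True, o: True, p: False}
  {o: True, p: False, r: False}
  {r: True, p: True, o: False}
  {p: True, r: False, o: False}
  {r: True, o: True, p: True}


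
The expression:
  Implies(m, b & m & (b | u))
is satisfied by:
  {b: True, m: False}
  {m: False, b: False}
  {m: True, b: True}


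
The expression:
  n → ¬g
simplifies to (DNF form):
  ¬g ∨ ¬n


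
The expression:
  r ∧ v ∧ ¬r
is never true.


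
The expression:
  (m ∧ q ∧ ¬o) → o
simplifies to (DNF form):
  o ∨ ¬m ∨ ¬q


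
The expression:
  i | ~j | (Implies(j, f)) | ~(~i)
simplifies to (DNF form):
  f | i | ~j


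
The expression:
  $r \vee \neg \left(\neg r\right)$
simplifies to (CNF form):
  $r$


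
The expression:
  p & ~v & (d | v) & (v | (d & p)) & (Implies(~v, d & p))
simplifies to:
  d & p & ~v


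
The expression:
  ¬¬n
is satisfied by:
  {n: True}


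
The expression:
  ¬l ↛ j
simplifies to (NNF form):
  ¬j ∧ ¬l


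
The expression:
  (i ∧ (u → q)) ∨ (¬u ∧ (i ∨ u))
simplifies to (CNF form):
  i ∧ (q ∨ ¬u)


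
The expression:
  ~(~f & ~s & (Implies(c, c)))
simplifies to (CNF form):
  f | s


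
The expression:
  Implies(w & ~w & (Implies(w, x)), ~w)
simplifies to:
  True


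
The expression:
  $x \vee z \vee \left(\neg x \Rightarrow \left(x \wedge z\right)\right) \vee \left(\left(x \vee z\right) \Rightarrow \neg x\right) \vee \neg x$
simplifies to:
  $\text{True}$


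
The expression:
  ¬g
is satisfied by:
  {g: False}


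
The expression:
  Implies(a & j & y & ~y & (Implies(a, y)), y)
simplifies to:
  True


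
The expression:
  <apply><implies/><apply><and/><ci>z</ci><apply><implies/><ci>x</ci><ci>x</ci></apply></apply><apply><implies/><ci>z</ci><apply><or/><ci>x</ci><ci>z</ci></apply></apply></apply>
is always true.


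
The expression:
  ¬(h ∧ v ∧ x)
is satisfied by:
  {h: False, v: False, x: False}
  {x: True, h: False, v: False}
  {v: True, h: False, x: False}
  {x: True, v: True, h: False}
  {h: True, x: False, v: False}
  {x: True, h: True, v: False}
  {v: True, h: True, x: False}


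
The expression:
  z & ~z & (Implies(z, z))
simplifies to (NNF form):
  False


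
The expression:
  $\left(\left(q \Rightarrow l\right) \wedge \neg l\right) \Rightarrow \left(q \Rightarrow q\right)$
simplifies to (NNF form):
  $\text{True}$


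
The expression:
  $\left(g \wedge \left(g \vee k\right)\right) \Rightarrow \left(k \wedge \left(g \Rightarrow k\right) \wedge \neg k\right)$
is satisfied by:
  {g: False}


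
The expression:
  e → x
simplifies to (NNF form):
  x ∨ ¬e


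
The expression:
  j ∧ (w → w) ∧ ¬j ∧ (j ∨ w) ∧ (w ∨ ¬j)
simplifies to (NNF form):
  False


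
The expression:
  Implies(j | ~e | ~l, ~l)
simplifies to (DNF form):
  ~l | (e & ~j)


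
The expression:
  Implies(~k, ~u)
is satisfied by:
  {k: True, u: False}
  {u: False, k: False}
  {u: True, k: True}


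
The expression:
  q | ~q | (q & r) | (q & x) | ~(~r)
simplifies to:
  True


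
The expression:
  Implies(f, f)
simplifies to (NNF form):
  True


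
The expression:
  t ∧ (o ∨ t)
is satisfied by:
  {t: True}


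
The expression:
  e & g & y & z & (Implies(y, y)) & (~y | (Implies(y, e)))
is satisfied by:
  {z: True, g: True, e: True, y: True}


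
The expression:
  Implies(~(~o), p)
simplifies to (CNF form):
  p | ~o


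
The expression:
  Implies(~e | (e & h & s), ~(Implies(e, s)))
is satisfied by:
  {e: True, s: False, h: False}
  {h: True, e: True, s: False}
  {s: True, e: True, h: False}


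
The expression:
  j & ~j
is never true.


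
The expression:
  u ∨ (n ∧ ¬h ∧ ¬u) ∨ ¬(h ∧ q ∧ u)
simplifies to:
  True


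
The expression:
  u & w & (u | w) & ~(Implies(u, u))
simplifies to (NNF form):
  False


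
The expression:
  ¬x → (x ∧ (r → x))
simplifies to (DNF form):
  x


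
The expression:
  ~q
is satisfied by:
  {q: False}


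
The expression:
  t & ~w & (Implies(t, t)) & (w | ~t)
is never true.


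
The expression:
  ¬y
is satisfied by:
  {y: False}


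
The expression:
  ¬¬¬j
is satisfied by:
  {j: False}


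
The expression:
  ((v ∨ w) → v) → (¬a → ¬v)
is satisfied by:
  {a: True, v: False}
  {v: False, a: False}
  {v: True, a: True}


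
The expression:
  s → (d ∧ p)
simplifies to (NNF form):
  (d ∧ p) ∨ ¬s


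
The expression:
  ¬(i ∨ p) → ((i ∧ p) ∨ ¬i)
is always true.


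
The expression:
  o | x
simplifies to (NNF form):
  o | x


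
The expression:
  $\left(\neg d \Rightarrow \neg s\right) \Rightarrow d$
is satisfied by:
  {d: True, s: True}
  {d: True, s: False}
  {s: True, d: False}


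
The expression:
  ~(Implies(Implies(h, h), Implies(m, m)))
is never true.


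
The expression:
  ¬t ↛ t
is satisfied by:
  {t: False}


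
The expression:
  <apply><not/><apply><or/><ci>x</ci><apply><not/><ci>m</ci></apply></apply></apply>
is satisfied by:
  {m: True, x: False}


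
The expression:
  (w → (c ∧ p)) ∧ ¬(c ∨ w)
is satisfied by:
  {w: False, c: False}


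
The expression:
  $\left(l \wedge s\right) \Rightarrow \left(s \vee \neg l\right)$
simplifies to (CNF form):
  $\text{True}$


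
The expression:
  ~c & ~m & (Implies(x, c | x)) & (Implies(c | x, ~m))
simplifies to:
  ~c & ~m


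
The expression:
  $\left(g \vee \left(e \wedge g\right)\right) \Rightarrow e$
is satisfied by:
  {e: True, g: False}
  {g: False, e: False}
  {g: True, e: True}


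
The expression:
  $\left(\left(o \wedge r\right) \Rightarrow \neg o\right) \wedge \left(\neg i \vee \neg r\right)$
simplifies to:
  $\left(\neg i \wedge \neg o\right) \vee \neg r$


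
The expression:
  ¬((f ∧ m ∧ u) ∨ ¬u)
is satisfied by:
  {u: True, m: False, f: False}
  {f: True, u: True, m: False}
  {m: True, u: True, f: False}


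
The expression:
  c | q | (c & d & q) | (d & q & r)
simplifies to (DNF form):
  c | q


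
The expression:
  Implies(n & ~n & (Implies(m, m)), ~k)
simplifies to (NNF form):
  True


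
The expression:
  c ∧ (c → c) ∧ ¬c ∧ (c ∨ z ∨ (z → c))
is never true.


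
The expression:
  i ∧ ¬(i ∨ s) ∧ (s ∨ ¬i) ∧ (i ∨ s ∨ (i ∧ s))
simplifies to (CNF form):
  False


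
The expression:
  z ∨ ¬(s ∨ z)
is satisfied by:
  {z: True, s: False}
  {s: False, z: False}
  {s: True, z: True}


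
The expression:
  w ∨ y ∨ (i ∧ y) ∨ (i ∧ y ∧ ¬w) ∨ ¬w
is always true.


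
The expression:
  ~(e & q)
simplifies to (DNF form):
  ~e | ~q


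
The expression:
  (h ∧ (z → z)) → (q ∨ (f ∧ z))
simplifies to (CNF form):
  (f ∨ q ∨ ¬h) ∧ (q ∨ z ∨ ¬h)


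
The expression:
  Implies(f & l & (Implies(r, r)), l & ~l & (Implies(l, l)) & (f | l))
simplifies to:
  ~f | ~l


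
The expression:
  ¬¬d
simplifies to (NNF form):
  d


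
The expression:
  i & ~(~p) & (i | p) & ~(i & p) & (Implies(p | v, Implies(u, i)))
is never true.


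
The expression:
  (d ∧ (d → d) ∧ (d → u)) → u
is always true.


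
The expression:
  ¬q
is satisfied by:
  {q: False}


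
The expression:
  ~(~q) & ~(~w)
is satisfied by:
  {w: True, q: True}


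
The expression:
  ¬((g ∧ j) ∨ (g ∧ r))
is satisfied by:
  {j: False, g: False, r: False}
  {r: True, j: False, g: False}
  {j: True, r: False, g: False}
  {r: True, j: True, g: False}
  {g: True, r: False, j: False}


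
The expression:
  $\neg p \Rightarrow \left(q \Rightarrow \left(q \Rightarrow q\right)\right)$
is always true.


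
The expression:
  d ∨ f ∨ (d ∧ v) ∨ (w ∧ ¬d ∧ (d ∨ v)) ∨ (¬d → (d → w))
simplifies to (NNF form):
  True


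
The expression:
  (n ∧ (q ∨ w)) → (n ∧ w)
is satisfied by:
  {w: True, q: False, n: False}
  {w: False, q: False, n: False}
  {n: True, w: True, q: False}
  {n: True, w: False, q: False}
  {q: True, w: True, n: False}
  {q: True, w: False, n: False}
  {q: True, n: True, w: True}


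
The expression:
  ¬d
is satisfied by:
  {d: False}


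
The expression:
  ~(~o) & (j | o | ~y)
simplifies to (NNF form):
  o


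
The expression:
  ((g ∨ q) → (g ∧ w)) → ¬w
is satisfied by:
  {q: True, w: False, g: False}
  {q: False, w: False, g: False}
  {g: True, q: True, w: False}
  {g: True, q: False, w: False}
  {w: True, q: True, g: False}


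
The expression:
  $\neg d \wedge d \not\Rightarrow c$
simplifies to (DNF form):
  $\text{False}$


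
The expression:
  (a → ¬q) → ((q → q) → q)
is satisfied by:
  {q: True}


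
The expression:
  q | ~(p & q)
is always true.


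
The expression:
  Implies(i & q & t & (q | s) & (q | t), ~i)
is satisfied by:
  {t: False, i: False, q: False}
  {q: True, t: False, i: False}
  {i: True, t: False, q: False}
  {q: True, i: True, t: False}
  {t: True, q: False, i: False}
  {q: True, t: True, i: False}
  {i: True, t: True, q: False}


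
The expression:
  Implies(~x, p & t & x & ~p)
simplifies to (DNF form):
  x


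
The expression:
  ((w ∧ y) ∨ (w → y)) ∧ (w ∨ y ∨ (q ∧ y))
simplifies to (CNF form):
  y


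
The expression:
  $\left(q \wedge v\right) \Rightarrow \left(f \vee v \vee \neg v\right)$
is always true.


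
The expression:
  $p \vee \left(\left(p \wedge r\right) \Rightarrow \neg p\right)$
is always true.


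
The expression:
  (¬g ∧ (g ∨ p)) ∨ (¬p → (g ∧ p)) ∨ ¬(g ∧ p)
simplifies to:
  True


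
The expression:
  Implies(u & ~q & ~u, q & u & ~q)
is always true.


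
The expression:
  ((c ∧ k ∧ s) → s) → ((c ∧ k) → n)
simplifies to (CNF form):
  n ∨ ¬c ∨ ¬k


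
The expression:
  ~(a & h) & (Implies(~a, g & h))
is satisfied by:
  {a: True, g: True, h: False}
  {a: True, g: False, h: False}
  {h: True, g: True, a: False}


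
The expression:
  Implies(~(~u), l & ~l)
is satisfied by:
  {u: False}


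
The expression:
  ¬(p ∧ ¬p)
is always true.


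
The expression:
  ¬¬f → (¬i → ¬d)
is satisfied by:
  {i: True, d: False, f: False}
  {i: False, d: False, f: False}
  {f: True, i: True, d: False}
  {f: True, i: False, d: False}
  {d: True, i: True, f: False}
  {d: True, i: False, f: False}
  {d: True, f: True, i: True}


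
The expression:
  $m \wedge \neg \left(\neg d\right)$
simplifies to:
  $d \wedge m$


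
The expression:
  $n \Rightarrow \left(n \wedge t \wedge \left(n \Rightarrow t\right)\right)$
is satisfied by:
  {t: True, n: False}
  {n: False, t: False}
  {n: True, t: True}


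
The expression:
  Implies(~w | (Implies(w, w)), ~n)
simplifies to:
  ~n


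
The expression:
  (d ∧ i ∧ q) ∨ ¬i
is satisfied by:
  {d: True, q: True, i: False}
  {d: True, q: False, i: False}
  {q: True, d: False, i: False}
  {d: False, q: False, i: False}
  {i: True, d: True, q: True}


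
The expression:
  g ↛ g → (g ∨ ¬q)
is always true.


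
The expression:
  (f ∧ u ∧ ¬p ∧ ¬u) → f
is always true.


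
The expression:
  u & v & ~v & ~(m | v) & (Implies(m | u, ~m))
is never true.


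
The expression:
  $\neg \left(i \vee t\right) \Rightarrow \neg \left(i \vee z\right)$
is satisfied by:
  {i: True, t: True, z: False}
  {i: True, z: False, t: False}
  {t: True, z: False, i: False}
  {t: False, z: False, i: False}
  {i: True, t: True, z: True}
  {i: True, z: True, t: False}
  {t: True, z: True, i: False}


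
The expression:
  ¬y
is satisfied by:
  {y: False}


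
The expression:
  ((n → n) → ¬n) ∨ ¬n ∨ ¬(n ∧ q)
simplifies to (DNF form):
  ¬n ∨ ¬q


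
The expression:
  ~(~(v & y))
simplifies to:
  v & y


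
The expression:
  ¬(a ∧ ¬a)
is always true.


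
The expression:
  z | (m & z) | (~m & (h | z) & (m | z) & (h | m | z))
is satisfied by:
  {z: True}


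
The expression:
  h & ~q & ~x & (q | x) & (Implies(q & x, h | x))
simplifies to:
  False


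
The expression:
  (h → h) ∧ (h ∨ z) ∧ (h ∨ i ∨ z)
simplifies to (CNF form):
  h ∨ z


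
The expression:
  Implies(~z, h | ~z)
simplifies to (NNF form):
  True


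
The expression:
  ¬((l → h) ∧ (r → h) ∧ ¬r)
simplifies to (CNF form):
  (l ∨ r) ∧ (r ∨ ¬h)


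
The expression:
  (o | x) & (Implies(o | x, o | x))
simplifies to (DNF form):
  o | x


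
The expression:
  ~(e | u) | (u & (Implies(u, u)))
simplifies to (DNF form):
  u | ~e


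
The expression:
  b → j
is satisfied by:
  {j: True, b: False}
  {b: False, j: False}
  {b: True, j: True}


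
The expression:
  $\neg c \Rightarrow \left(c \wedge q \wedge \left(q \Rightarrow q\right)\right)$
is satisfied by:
  {c: True}


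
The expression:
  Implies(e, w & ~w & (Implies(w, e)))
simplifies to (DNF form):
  ~e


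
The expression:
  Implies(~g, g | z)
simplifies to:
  g | z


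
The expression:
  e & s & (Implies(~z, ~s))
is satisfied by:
  {z: True, e: True, s: True}


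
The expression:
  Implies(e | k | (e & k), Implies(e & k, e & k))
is always true.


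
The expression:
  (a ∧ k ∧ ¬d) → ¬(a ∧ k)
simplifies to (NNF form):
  d ∨ ¬a ∨ ¬k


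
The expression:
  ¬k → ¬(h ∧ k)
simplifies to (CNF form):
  True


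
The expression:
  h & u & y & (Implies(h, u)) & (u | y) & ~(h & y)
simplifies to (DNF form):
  False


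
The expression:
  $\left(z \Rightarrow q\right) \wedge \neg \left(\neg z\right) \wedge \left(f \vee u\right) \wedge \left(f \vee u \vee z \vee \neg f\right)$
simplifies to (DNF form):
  $\left(f \wedge q \wedge z\right) \vee \left(q \wedge u \wedge z\right)$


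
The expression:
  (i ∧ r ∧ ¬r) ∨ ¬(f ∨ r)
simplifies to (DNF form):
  ¬f ∧ ¬r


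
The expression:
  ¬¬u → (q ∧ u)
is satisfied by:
  {q: True, u: False}
  {u: False, q: False}
  {u: True, q: True}


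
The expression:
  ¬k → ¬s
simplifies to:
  k ∨ ¬s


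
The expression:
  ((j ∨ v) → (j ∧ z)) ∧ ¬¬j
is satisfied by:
  {z: True, j: True}


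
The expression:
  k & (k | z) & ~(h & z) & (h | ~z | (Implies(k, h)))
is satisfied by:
  {k: True, z: False}


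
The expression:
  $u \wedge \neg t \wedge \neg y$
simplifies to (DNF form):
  $u \wedge \neg t \wedge \neg y$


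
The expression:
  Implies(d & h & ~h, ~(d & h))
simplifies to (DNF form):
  True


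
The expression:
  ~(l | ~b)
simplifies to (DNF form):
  b & ~l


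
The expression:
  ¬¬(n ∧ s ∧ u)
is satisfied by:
  {u: True, s: True, n: True}


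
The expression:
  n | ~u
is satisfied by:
  {n: True, u: False}
  {u: False, n: False}
  {u: True, n: True}


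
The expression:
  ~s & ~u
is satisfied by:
  {u: False, s: False}


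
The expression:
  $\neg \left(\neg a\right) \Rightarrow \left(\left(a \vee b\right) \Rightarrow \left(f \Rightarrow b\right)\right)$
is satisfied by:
  {b: True, a: False, f: False}
  {a: False, f: False, b: False}
  {f: True, b: True, a: False}
  {f: True, a: False, b: False}
  {b: True, a: True, f: False}
  {a: True, b: False, f: False}
  {f: True, a: True, b: True}


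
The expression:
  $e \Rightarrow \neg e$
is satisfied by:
  {e: False}


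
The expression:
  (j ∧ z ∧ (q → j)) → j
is always true.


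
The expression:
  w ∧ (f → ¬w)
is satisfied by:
  {w: True, f: False}


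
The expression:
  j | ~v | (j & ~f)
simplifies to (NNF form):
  j | ~v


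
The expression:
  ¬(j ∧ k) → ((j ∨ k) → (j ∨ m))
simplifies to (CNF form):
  j ∨ m ∨ ¬k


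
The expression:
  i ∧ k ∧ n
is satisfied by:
  {i: True, n: True, k: True}


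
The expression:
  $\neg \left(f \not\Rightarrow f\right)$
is always true.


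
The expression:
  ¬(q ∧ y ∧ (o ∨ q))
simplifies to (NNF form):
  ¬q ∨ ¬y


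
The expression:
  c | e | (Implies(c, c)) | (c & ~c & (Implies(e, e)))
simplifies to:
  True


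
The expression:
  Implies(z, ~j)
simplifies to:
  ~j | ~z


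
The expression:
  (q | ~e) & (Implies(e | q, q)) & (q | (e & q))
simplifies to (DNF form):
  q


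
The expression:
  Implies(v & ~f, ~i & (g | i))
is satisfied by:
  {f: True, g: True, v: False, i: False}
  {f: True, g: False, v: False, i: False}
  {i: True, f: True, g: True, v: False}
  {i: True, f: True, g: False, v: False}
  {g: True, i: False, f: False, v: False}
  {i: False, g: False, f: False, v: False}
  {i: True, g: True, f: False, v: False}
  {i: True, g: False, f: False, v: False}
  {v: True, f: True, g: True, i: False}
  {v: True, f: True, g: False, i: False}
  {i: True, v: True, f: True, g: True}
  {i: True, v: True, f: True, g: False}
  {v: True, g: True, f: False, i: False}


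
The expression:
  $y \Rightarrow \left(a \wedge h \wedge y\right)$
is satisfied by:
  {a: True, h: True, y: False}
  {a: True, h: False, y: False}
  {h: True, a: False, y: False}
  {a: False, h: False, y: False}
  {a: True, y: True, h: True}


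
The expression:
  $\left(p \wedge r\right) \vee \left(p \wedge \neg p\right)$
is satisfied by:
  {r: True, p: True}


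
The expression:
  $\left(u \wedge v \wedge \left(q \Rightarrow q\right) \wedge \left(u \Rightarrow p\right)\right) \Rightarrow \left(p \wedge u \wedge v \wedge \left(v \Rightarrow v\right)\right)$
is always true.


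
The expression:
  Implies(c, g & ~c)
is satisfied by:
  {c: False}


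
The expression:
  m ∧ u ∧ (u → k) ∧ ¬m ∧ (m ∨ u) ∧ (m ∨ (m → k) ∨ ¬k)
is never true.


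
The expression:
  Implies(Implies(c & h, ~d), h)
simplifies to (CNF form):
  h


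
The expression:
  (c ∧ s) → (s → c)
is always true.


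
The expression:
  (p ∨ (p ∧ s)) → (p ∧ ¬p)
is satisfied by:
  {p: False}


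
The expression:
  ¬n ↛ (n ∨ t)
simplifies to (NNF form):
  ¬n ∧ ¬t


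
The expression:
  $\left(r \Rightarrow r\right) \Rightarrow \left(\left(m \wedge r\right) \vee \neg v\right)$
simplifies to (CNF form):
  $\left(m \vee \neg v\right) \wedge \left(r \vee \neg v\right)$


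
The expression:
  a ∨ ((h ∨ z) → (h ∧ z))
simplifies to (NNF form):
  a ∨ (h ∧ z) ∨ (¬h ∧ ¬z)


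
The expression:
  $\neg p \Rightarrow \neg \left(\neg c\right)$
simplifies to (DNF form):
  $c \vee p$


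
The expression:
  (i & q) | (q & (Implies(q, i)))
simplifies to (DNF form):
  i & q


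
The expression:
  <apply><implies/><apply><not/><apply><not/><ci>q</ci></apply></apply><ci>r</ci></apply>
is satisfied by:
  {r: True, q: False}
  {q: False, r: False}
  {q: True, r: True}


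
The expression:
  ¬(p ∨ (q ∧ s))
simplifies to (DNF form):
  (¬p ∧ ¬q) ∨ (¬p ∧ ¬s)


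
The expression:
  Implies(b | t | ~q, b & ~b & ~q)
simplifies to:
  q & ~b & ~t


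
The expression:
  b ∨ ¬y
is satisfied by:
  {b: True, y: False}
  {y: False, b: False}
  {y: True, b: True}


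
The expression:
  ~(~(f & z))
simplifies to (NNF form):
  f & z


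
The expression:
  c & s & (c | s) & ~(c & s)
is never true.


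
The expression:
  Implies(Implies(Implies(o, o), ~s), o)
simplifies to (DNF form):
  o | s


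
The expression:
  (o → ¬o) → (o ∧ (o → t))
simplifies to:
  o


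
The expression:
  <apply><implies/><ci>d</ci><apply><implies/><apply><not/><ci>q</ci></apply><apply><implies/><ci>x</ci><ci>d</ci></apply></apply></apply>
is always true.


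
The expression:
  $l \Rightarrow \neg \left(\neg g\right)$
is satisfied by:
  {g: True, l: False}
  {l: False, g: False}
  {l: True, g: True}


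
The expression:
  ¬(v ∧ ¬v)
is always true.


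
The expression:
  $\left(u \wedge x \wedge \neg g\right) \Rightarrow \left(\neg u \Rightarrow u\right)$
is always true.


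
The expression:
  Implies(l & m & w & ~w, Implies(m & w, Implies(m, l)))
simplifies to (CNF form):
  True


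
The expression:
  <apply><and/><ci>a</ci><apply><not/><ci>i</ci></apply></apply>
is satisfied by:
  {a: True, i: False}


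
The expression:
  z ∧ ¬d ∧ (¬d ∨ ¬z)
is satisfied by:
  {z: True, d: False}


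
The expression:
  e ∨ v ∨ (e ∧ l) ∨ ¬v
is always true.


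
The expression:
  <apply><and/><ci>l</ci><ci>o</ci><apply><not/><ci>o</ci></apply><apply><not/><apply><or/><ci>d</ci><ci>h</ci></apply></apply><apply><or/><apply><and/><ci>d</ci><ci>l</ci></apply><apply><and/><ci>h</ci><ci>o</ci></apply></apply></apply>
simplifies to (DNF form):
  <false/>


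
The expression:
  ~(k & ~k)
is always true.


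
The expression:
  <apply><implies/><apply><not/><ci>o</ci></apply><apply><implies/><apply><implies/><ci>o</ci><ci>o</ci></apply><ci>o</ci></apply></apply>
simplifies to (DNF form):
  <ci>o</ci>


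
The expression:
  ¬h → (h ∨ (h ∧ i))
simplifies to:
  h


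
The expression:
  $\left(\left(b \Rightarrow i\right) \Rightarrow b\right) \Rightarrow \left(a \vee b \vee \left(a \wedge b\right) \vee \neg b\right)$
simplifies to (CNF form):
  $\text{True}$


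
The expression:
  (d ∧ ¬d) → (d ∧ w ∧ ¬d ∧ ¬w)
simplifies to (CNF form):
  True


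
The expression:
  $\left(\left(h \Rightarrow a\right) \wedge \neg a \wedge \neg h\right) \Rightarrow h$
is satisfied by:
  {a: True, h: True}
  {a: True, h: False}
  {h: True, a: False}


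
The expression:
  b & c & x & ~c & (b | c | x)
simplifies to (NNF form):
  False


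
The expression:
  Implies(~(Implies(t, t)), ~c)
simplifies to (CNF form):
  True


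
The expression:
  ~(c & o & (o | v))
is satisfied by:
  {c: False, o: False}
  {o: True, c: False}
  {c: True, o: False}


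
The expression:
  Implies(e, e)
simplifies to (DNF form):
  True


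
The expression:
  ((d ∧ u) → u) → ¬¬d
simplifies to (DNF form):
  d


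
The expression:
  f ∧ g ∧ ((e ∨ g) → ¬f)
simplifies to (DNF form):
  False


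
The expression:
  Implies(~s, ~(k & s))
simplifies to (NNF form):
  True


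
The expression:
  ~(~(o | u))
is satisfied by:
  {o: True, u: True}
  {o: True, u: False}
  {u: True, o: False}


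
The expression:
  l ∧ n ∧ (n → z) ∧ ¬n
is never true.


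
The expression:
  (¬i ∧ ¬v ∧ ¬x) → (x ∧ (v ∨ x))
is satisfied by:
  {i: True, x: True, v: True}
  {i: True, x: True, v: False}
  {i: True, v: True, x: False}
  {i: True, v: False, x: False}
  {x: True, v: True, i: False}
  {x: True, v: False, i: False}
  {v: True, x: False, i: False}


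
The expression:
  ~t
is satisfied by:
  {t: False}


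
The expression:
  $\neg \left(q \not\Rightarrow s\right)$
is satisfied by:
  {s: True, q: False}
  {q: False, s: False}
  {q: True, s: True}


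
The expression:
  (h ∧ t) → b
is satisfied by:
  {b: True, h: False, t: False}
  {h: False, t: False, b: False}
  {b: True, t: True, h: False}
  {t: True, h: False, b: False}
  {b: True, h: True, t: False}
  {h: True, b: False, t: False}
  {b: True, t: True, h: True}


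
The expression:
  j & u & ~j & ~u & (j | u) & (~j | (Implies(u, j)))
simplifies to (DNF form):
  False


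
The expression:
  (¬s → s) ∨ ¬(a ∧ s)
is always true.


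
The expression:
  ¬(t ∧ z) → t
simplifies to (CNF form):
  t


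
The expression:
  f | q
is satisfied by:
  {q: True, f: True}
  {q: True, f: False}
  {f: True, q: False}


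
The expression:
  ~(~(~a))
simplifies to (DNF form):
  ~a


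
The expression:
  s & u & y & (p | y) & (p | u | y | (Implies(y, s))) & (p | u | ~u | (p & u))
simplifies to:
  s & u & y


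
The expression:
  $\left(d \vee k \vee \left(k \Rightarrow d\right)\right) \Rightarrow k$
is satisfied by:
  {k: True}


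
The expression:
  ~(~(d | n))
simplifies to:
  d | n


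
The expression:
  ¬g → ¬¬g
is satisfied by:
  {g: True}


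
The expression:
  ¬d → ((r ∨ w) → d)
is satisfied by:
  {d: True, r: False, w: False}
  {d: True, w: True, r: False}
  {d: True, r: True, w: False}
  {d: True, w: True, r: True}
  {w: False, r: False, d: False}


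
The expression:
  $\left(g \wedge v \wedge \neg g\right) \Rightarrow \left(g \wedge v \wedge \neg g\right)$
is always true.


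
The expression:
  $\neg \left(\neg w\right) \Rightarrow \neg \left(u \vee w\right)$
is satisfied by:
  {w: False}


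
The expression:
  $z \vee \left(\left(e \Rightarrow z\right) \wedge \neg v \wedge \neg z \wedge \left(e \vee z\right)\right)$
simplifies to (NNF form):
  $z$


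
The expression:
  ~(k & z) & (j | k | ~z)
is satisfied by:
  {j: True, k: False, z: False}
  {k: False, z: False, j: False}
  {j: True, k: True, z: False}
  {k: True, j: False, z: False}
  {z: True, j: True, k: False}


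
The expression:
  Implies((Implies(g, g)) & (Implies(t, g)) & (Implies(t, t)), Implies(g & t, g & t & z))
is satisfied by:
  {z: True, g: False, t: False}
  {g: False, t: False, z: False}
  {z: True, t: True, g: False}
  {t: True, g: False, z: False}
  {z: True, g: True, t: False}
  {g: True, z: False, t: False}
  {z: True, t: True, g: True}


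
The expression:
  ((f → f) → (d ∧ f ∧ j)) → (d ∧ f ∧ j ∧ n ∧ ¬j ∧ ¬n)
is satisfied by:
  {d: False, j: False, f: False}
  {f: True, d: False, j: False}
  {j: True, d: False, f: False}
  {f: True, j: True, d: False}
  {d: True, f: False, j: False}
  {f: True, d: True, j: False}
  {j: True, d: True, f: False}
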